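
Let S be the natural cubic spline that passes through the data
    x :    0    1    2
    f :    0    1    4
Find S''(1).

3

With m_i denoting the second derivative at x_i, h_i = 1, 1, and Δ_i = (y_(i+1) − y_i)/h_i = 1, 3:
  1·m_0 + 4·m_1 + 1·m_2 = 6(Δ_1 - Δ_0) = 12
Natural end conditions: m_0 = m_2 = 0.
Forward elimination and back-substitution give m_0 = 0, m_1 = 3, m_2 = 0.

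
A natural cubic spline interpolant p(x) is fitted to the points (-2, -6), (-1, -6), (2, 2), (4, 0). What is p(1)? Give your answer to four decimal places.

-0.3286

Put σ_i = p'' at the i-th knot. Here h = (1, 3, 2) and Δ = (0, 8/3, -1), so the interior equations h_(i-1)·σ_(i-1) + 2(h_(i-1)+h_i)·σ_i + h_i·σ_(i+1) = 6(Δ_i − Δ_(i-1)) read
  1·σ_0 + 8·σ_1 + 3·σ_2 = 6(Δ_1 - Δ_0) = 16
  3·σ_1 + 10·σ_2 + 2·σ_3 = 6(Δ_2 - Δ_1) = -22
Natural end conditions: σ_0 = σ_3 = 0.
Forward elimination and back-substitution give σ_0 = 0, σ_1 = 226/71, σ_2 = -224/71, σ_3 = 0.
On [-1, 2], p(x) = -6 + 226/213·(x + 1) + 113/71·(x + 1)² - 25/71·(x + 1)³.
With (x + 1) = 2: p(1) = -70/213.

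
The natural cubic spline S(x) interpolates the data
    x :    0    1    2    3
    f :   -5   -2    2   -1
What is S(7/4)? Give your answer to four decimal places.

With σ_i denoting the second derivative at x_i, h_i = 1, 1, 1, and Δ_i = (y_(i+1) − y_i)/h_i = 3, 4, -3:
  1·σ_0 + 4·σ_1 + 1·σ_2 = 6(Δ_1 - Δ_0) = 6
  1·σ_1 + 4·σ_2 + 1·σ_3 = 6(Δ_2 - Δ_1) = -42
Natural end conditions: σ_0 = σ_3 = 0.
Forward elimination and back-substitution give σ_0 = 0, σ_1 = 22/5, σ_2 = -58/5, σ_3 = 0.
On [1, 2], S(x) = -2 + 67/15·(x - 1) + 11/5·(x - 1)² - 8/3·(x - 1)³.
With (x - 1) = 3/4: S(7/4) = 117/80.

1.4625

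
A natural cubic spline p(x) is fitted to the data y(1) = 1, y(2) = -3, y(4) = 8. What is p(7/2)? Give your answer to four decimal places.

With M_i denoting the second derivative at x_i, h_i = 1, 2, and Δ_i = (y_(i+1) − y_i)/h_i = -4, 11/2:
  1·M_0 + 6·M_1 + 2·M_2 = 6(Δ_1 - Δ_0) = 57
Natural end conditions: M_0 = M_2 = 0.
Solving the tridiagonal system: M_0 = 0, M_1 = 19/2, M_2 = 0.
On [2, 4], p(x) = -3 - 5/6·(x - 2) + 19/4·(x - 2)² - 19/24·(x - 2)³.
With (x - 2) = 3/2: p(7/2) = 241/64.

3.7656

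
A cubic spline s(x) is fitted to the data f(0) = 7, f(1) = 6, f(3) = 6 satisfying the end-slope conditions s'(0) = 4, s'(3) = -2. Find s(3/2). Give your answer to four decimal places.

Put σ_i = s'' at the i-th knot. Here h = (1, 2) and Δ = (-1, 0), so the interior equations h_(i-1)·σ_(i-1) + 2(h_(i-1)+h_i)·σ_i + h_i·σ_(i+1) = 6(Δ_i − Δ_(i-1)) read
  1·σ_0 + 6·σ_1 + 2·σ_2 = 6(Δ_1 - Δ_0) = 6
Clamped end conditions give two more equations: 2h_0·σ_0 + h_0·σ_1 = 6(Δ_0 - s'(0)) = -30 and h_1·σ_1 + 2h_1·σ_2 = 6(s'(3) - Δ_1) = -12.
Hence σ_0 = -18, σ_1 = 6, σ_2 = -6.
On [1, 3], s(x) = 6 - 2·(x - 1) + 3·(x - 1)² - 1·(x - 1)³.
With (x - 1) = 1/2: s(3/2) = 45/8.

5.6250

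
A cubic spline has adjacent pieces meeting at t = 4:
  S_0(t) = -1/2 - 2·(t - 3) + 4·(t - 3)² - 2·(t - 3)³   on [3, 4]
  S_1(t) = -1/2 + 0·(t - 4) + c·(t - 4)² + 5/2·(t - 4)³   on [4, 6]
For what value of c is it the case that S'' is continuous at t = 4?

-2

S_0''(t) = 8 - 12·(t - 3), so S_0''(4) = -4. On the right, S_1''(4) = 2c, so c = -2.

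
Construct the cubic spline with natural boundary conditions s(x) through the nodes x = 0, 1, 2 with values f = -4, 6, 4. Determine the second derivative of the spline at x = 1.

Let σ_i = s''(x_i). Step sizes h_i = 1, 1; slopes of the chords Δ_i = (y_(i+1) - y_i)/h_i = 10, -2.
  1·σ_0 + 4·σ_1 + 1·σ_2 = 6(Δ_1 - Δ_0) = -72
Natural end conditions: σ_0 = σ_2 = 0.
Solving the tridiagonal system: σ_0 = 0, σ_1 = -18, σ_2 = 0.

-18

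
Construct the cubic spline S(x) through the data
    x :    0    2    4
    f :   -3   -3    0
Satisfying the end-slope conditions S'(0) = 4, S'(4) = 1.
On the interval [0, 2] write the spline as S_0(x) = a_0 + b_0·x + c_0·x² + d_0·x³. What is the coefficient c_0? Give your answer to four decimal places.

-3.9375

With M_i denoting the second derivative at x_i, h_i = 2, 2, and Δ_i = (y_(i+1) − y_i)/h_i = 0, 3/2:
  2·M_0 + 8·M_1 + 2·M_2 = 6(Δ_1 - Δ_0) = 9
Clamped end conditions give two more equations: 2h_0·M_0 + h_0·M_1 = 6(Δ_0 - S'(0)) = -24 and h_1·M_1 + 2h_1·M_2 = 6(S'(4) - Δ_1) = -3.
Forward elimination and back-substitution give M_0 = -63/8, M_1 = 15/4, M_2 = -21/8.
On [0, 2], with S_0(x) = a_0 + b_0·x + c_0·x² + d_0·x³: c_0 = M_0/2 = -63/16, d_0 = (M_1 - M_0)/(6h_0) = 31/32, b_0 = Δ_0 - h_0(2M_0 + M_1)/6 = 4.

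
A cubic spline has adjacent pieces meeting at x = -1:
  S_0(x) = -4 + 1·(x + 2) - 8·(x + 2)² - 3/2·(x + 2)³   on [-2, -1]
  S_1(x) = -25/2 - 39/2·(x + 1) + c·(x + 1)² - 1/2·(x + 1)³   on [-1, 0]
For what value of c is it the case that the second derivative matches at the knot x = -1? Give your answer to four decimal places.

S_0''(x) = -16 - 9·(x + 2), so S_0''(-1) = -25. On the right, S_1''(-1) = 2c, so c = -25/2.

-12.5000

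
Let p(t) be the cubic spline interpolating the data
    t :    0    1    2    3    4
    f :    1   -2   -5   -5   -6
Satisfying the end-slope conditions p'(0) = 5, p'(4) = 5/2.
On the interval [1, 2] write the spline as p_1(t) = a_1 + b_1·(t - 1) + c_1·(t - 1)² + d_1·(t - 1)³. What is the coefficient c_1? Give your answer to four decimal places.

With m_i denoting the second derivative at x_i, h_i = 1, 1, 1, 1, and Δ_i = (y_(i+1) − y_i)/h_i = -3, -3, 0, -1:
  1·m_0 + 4·m_1 + 1·m_2 = 6(Δ_1 - Δ_0) = 0
  1·m_1 + 4·m_2 + 1·m_3 = 6(Δ_2 - Δ_1) = 18
  1·m_2 + 4·m_3 + 1·m_4 = 6(Δ_3 - Δ_2) = -6
Clamped end conditions give two more equations: 2h_0·m_0 + h_0·m_1 = 6(Δ_0 - p'(0)) = -48 and h_3·m_3 + 2h_3·m_4 = 6(p'(4) - Δ_3) = 21.
Solving: m_0 = -1499/56, m_1 = 155/28, m_2 = 37/8, m_3 = -169/28, m_4 = 757/56.
On [1, 2], with p_1(t) = a_1 + b_1·(t - 1) + c_1·(t - 1)² + d_1·(t - 1)³: c_1 = m_1/2 = 155/56, d_1 = (m_2 - m_1)/(6h_1) = -17/112, b_1 = Δ_1 - h_1(2m_1 + m_2)/6 = -629/112.

2.7679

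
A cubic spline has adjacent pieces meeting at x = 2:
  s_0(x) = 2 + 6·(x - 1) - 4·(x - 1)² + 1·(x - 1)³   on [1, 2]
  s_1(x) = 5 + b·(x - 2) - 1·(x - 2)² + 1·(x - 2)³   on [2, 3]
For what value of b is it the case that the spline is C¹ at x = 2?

s_0'(x) = 6 - 8·(x - 1) + 3·(x - 1)², so s_0'(2) = 1. On the right, s_1'(2) = b, so b = 1.

1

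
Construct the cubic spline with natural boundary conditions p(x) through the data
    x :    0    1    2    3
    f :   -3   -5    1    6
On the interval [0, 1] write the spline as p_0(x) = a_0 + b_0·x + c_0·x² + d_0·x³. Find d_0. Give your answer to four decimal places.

2.2000

Let σ_i = p''(x_i). Step sizes h_i = 1, 1, 1; slopes of the chords Δ_i = (y_(i+1) - y_i)/h_i = -2, 6, 5.
  1·σ_0 + 4·σ_1 + 1·σ_2 = 6(Δ_1 - Δ_0) = 48
  1·σ_1 + 4·σ_2 + 1·σ_3 = 6(Δ_2 - Δ_1) = -6
Natural end conditions: σ_0 = σ_3 = 0.
Forward elimination and back-substitution give σ_0 = 0, σ_1 = 66/5, σ_2 = -24/5, σ_3 = 0.
On [0, 1], with p_0(x) = a_0 + b_0·x + c_0·x² + d_0·x³: c_0 = σ_0/2 = 0, d_0 = (σ_1 - σ_0)/(6h_0) = 11/5, b_0 = Δ_0 - h_0(2σ_0 + σ_1)/6 = -21/5.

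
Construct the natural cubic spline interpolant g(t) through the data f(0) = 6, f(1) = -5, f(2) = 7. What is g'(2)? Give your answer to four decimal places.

17.7500

Let m_i = g''(x_i). Step sizes h_i = 1, 1; slopes of the chords Δ_i = (y_(i+1) - y_i)/h_i = -11, 12.
  1·m_0 + 4·m_1 + 1·m_2 = 6(Δ_1 - Δ_0) = 138
Natural end conditions: m_0 = m_2 = 0.
Solving the tridiagonal system: m_0 = 0, m_1 = 69/2, m_2 = 0.
On [1, 2], g'(t) = b_1 + 2c_1·(t - 1) + 3d_1·(t - 1)² with b_1 = Δ_1 - h_1(2m_1 + m_2)/6 = 1/2, c_1 = m_1/2 = 69/4, d_1 = (m_2 - m_1)/(6h_1) = -23/4. So g'(2) = 71/4.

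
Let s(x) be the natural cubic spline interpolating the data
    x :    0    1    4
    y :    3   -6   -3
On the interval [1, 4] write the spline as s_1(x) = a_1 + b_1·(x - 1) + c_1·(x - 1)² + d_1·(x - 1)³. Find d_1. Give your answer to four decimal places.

With M_i denoting the second derivative at x_i, h_i = 1, 3, and Δ_i = (y_(i+1) − y_i)/h_i = -9, 1:
  1·M_0 + 8·M_1 + 3·M_2 = 6(Δ_1 - Δ_0) = 60
Natural end conditions: M_0 = M_2 = 0.
Solving: M_0 = 0, M_1 = 15/2, M_2 = 0.
On [1, 4], with s_1(x) = a_1 + b_1·(x - 1) + c_1·(x - 1)² + d_1·(x - 1)³: c_1 = M_1/2 = 15/4, d_1 = (M_2 - M_1)/(6h_1) = -5/12, b_1 = Δ_1 - h_1(2M_1 + M_2)/6 = -13/2.

-0.4167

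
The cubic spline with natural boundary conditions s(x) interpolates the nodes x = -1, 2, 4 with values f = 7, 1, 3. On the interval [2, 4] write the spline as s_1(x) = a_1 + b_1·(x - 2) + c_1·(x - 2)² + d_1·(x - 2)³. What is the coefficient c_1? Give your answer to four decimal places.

0.9000

Write σ_i for s''(x_i). With h_i = 3, 2 and divided differences Δ_i = -2, 1, the continuity of s' gives the tridiagonal system
  3·σ_0 + 10·σ_1 + 2·σ_2 = 6(Δ_1 - Δ_0) = 18
Natural end conditions: σ_0 = σ_2 = 0.
Solving: σ_0 = 0, σ_1 = 9/5, σ_2 = 0.
On [2, 4], with s_1(x) = a_1 + b_1·(x - 2) + c_1·(x - 2)² + d_1·(x - 2)³: c_1 = σ_1/2 = 9/10, d_1 = (σ_2 - σ_1)/(6h_1) = -3/20, b_1 = Δ_1 - h_1(2σ_1 + σ_2)/6 = -1/5.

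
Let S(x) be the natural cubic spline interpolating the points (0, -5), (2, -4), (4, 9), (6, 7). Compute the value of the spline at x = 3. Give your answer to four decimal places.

2.7250

Let M_i = S''(x_i). Step sizes h_i = 2, 2, 2; slopes of the chords Δ_i = (y_(i+1) - y_i)/h_i = 1/2, 13/2, -1.
  2·M_0 + 8·M_1 + 2·M_2 = 6(Δ_1 - Δ_0) = 36
  2·M_1 + 8·M_2 + 2·M_3 = 6(Δ_2 - Δ_1) = -45
Natural end conditions: M_0 = M_3 = 0.
Hence M_0 = 0, M_1 = 63/10, M_2 = -36/5, M_3 = 0.
On [2, 4], S(x) = -4 + 47/10·(x - 2) + 63/20·(x - 2)² - 9/8·(x - 2)³.
With (x - 2) = 1: S(3) = 109/40.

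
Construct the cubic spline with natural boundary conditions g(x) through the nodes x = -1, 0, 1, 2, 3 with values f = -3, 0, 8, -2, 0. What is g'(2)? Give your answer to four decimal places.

-7.1786

With m_i denoting the second derivative at x_i, h_i = 1, 1, 1, 1, and Δ_i = (y_(i+1) − y_i)/h_i = 3, 8, -10, 2:
  1·m_0 + 4·m_1 + 1·m_2 = 6(Δ_1 - Δ_0) = 30
  1·m_1 + 4·m_2 + 1·m_3 = 6(Δ_2 - Δ_1) = -108
  1·m_2 + 4·m_3 + 1·m_4 = 6(Δ_3 - Δ_2) = 72
Natural end conditions: m_0 = m_4 = 0.
Solving the tridiagonal system: m_0 = 0, m_1 = 477/28, m_2 = -267/7, m_3 = 771/28, m_4 = 0.
On [2, 3], g'(x) = b_3 + 2c_3·(x - 2) + 3d_3·(x - 2)² with b_3 = Δ_3 - h_3(2m_3 + m_4)/6 = -201/28, c_3 = m_3/2 = 771/56, d_3 = (m_4 - m_3)/(6h_3) = -257/56. So g'(2) = -201/28.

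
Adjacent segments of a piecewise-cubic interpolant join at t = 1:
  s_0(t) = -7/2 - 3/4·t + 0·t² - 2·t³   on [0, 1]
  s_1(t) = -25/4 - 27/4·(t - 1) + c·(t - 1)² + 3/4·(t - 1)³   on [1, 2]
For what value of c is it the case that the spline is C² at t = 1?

-6

s_0''(t) = 0 - 12·t, so s_0''(1) = -12. On the right, s_1''(1) = 2c, so c = -6.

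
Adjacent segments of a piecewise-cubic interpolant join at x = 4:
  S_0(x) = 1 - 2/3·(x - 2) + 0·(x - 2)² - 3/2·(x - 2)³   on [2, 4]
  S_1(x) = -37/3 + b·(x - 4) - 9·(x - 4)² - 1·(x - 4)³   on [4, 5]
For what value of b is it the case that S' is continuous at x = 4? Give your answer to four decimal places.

-18.6667

S_0'(x) = -2/3 + 0·(x - 2) - 9/2·(x - 2)², so S_0'(4) = -56/3. On the right, S_1'(4) = b, so b = -56/3.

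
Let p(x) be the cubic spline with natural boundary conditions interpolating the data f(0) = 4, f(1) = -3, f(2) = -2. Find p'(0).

-9

With M_i denoting the second derivative at x_i, h_i = 1, 1, and Δ_i = (y_(i+1) − y_i)/h_i = -7, 1:
  1·M_0 + 4·M_1 + 1·M_2 = 6(Δ_1 - Δ_0) = 48
Natural end conditions: M_0 = M_2 = 0.
Forward elimination and back-substitution give M_0 = 0, M_1 = 12, M_2 = 0.
On [0, 1], p'(x) = b_0 + 2c_0·x + 3d_0·x² with b_0 = Δ_0 - h_0(2M_0 + M_1)/6 = -9, c_0 = M_0/2 = 0, d_0 = (M_1 - M_0)/(6h_0) = 2. So p'(0) = -9.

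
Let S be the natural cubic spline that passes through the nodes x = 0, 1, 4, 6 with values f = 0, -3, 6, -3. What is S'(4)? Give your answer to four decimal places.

With M_i denoting the second derivative at x_i, h_i = 1, 3, 2, and Δ_i = (y_(i+1) − y_i)/h_i = -3, 3, -9/2:
  1·M_0 + 8·M_1 + 3·M_2 = 6(Δ_1 - Δ_0) = 36
  3·M_1 + 10·M_2 + 2·M_3 = 6(Δ_2 - Δ_1) = -45
Natural end conditions: M_0 = M_3 = 0.
Forward elimination and back-substitution give M_0 = 0, M_1 = 495/71, M_2 = -468/71, M_3 = 0.
On [4, 6], S'(x) = b_2 + 2c_2·(x - 4) + 3d_2·(x - 4)² with b_2 = Δ_2 - h_2(2M_2 + M_3)/6 = -15/142, c_2 = M_2/2 = -234/71, d_2 = (M_3 - M_2)/(6h_2) = 39/71. So S'(4) = -15/142.

-0.1056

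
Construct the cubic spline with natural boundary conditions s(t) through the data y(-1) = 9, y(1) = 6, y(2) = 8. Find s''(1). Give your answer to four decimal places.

Put M_i = s'' at the i-th knot. Here h = (2, 1) and Δ = (-3/2, 2), so the interior equations h_(i-1)·M_(i-1) + 2(h_(i-1)+h_i)·M_i + h_i·M_(i+1) = 6(Δ_i − Δ_(i-1)) read
  2·M_0 + 6·M_1 + 1·M_2 = 6(Δ_1 - Δ_0) = 21
Natural end conditions: M_0 = M_2 = 0.
Solving: M_0 = 0, M_1 = 7/2, M_2 = 0.

3.5000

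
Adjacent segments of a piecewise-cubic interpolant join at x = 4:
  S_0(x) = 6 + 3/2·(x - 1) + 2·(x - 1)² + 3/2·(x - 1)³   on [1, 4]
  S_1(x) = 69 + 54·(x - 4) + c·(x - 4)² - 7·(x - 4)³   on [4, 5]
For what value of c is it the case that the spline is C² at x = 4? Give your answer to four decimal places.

S_0''(x) = 4 + 9·(x - 1), so S_0''(4) = 31. On the right, S_1''(4) = 2c, so c = 31/2.

15.5000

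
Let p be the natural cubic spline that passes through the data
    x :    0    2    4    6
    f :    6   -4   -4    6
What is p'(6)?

6

With m_i denoting the second derivative at x_i, h_i = 2, 2, 2, and Δ_i = (y_(i+1) − y_i)/h_i = -5, 0, 5:
  2·m_0 + 8·m_1 + 2·m_2 = 6(Δ_1 - Δ_0) = 30
  2·m_1 + 8·m_2 + 2·m_3 = 6(Δ_2 - Δ_1) = 30
Natural end conditions: m_0 = m_3 = 0.
Solving: m_0 = 0, m_1 = 3, m_2 = 3, m_3 = 0.
On [4, 6], p'(x) = b_2 + 2c_2·(x - 4) + 3d_2·(x - 4)² with b_2 = Δ_2 - h_2(2m_2 + m_3)/6 = 3, c_2 = m_2/2 = 3/2, d_2 = (m_3 - m_2)/(6h_2) = -1/4. So p'(6) = 6.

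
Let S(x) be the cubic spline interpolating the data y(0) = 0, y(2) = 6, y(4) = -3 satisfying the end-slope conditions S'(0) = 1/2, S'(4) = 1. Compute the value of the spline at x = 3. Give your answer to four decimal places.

0.8750

Put M_i = S'' at the i-th knot. Here h = (2, 2) and Δ = (3, -9/2), so the interior equations h_(i-1)·M_(i-1) + 2(h_(i-1)+h_i)·M_i + h_i·M_(i+1) = 6(Δ_i − Δ_(i-1)) read
  2·M_0 + 8·M_1 + 2·M_2 = 6(Δ_1 - Δ_0) = -45
Clamped end conditions give two more equations: 2h_0·M_0 + h_0·M_1 = 6(Δ_0 - S'(0)) = 15 and h_1·M_1 + 2h_1·M_2 = 6(S'(4) - Δ_1) = 33.
Hence M_0 = 19/2, M_1 = -23/2, M_2 = 14.
On [2, 4], S(x) = 6 - 3/2·(x - 2) - 23/4·(x - 2)² + 17/8·(x - 2)³.
With (x - 2) = 1: S(3) = 7/8.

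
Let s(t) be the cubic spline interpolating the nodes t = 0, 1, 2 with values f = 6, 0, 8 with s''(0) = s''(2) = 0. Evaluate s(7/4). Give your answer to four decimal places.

Write M_i for s''(x_i). With h_i = 1, 1 and divided differences Δ_i = -6, 8, the continuity of s' gives the tridiagonal system
  1·M_0 + 4·M_1 + 1·M_2 = 6(Δ_1 - Δ_0) = 84
Natural end conditions: M_0 = M_2 = 0.
Forward elimination and back-substitution give M_0 = 0, M_1 = 21, M_2 = 0.
On [1, 2], s(t) = 0 + 1·(t - 1) + 21/2·(t - 1)² - 7/2·(t - 1)³.
With (t - 1) = 3/4: s(7/4) = 663/128.

5.1797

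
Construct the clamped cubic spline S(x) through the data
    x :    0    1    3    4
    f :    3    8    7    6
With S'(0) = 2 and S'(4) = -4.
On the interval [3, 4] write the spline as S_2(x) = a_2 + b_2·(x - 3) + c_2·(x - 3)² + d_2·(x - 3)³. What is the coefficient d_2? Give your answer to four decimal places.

Put M_i = S'' at the i-th knot. Here h = (1, 2, 1) and Δ = (5, -1/2, -1), so the interior equations h_(i-1)·M_(i-1) + 2(h_(i-1)+h_i)·M_i + h_i·M_(i+1) = 6(Δ_i − Δ_(i-1)) read
  1·M_0 + 6·M_1 + 2·M_2 = 6(Δ_1 - Δ_0) = -33
  2·M_1 + 6·M_2 + 1·M_3 = 6(Δ_2 - Δ_1) = -3
Clamped end conditions give two more equations: 2h_0·M_0 + h_0·M_1 = 6(Δ_0 - S'(0)) = 18 and h_2·M_2 + 2h_2·M_3 = 6(S'(4) - Δ_2) = -18.
Solving: M_0 = 477/35, M_1 = -324/35, M_2 = 156/35, M_3 = -393/35.
On [3, 4], with S_2(x) = a_2 + b_2·(x - 3) + c_2·(x - 3)² + d_2·(x - 3)³: c_2 = M_2/2 = 78/35, d_2 = (M_3 - M_2)/(6h_2) = -183/70, b_2 = Δ_2 - h_2(2M_2 + M_3)/6 = -43/70.

-2.6143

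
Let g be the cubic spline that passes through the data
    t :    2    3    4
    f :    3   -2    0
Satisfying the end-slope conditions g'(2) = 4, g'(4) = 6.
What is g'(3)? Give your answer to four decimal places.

With M_i denoting the second derivative at x_i, h_i = 1, 1, and Δ_i = (y_(i+1) − y_i)/h_i = -5, 2:
  1·M_0 + 4·M_1 + 1·M_2 = 6(Δ_1 - Δ_0) = 42
Clamped end conditions give two more equations: 2h_0·M_0 + h_0·M_1 = 6(Δ_0 - g'(2)) = -54 and h_1·M_1 + 2h_1·M_2 = 6(g'(4) - Δ_1) = 24.
Solving: M_0 = -73/2, M_1 = 19, M_2 = 5/2.
On [3, 4], g'(t) = b_1 + 2c_1·(t - 3) + 3d_1·(t - 3)² with b_1 = Δ_1 - h_1(2M_1 + M_2)/6 = -19/4, c_1 = M_1/2 = 19/2, d_1 = (M_2 - M_1)/(6h_1) = -11/4. So g'(3) = -19/4.

-4.7500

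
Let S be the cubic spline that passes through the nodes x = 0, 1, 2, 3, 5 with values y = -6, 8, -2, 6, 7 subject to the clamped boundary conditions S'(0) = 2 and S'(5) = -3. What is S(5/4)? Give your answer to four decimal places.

Write M_i for S''(x_i). With h_i = 1, 1, 1, 2 and divided differences Δ_i = 14, -10, 8, 1/2, the continuity of S' gives the tridiagonal system
  1·M_0 + 4·M_1 + 1·M_2 = 6(Δ_1 - Δ_0) = -144
  1·M_1 + 4·M_2 + 1·M_3 = 6(Δ_2 - Δ_1) = 108
  1·M_2 + 6·M_3 + 2·M_4 = 6(Δ_3 - Δ_2) = -45
Clamped end conditions give two more equations: 2h_0·M_0 + h_0·M_1 = 6(Δ_0 - S'(0)) = 72 and h_3·M_3 + 2h_3·M_4 = 6(S'(5) - Δ_3) = -21.
Forward elimination and back-substitution give M_0 = 5615/82, M_1 = -2663/41, M_2 = 3881/82, M_3 = -671/41, M_4 = 481/164.
On [1, 2], S(x) = 8 + 617/164·(x - 1) - 2663/82·(x - 1)² + 3069/164·(x - 1)³.
With (x - 1) = 1/4: S(5/4) = 75605/10496.

7.2032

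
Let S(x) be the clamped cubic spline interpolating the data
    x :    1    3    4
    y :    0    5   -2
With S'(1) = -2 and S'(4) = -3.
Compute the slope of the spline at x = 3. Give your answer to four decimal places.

Let σ_i = S''(x_i). Step sizes h_i = 2, 1; slopes of the chords Δ_i = (y_(i+1) - y_i)/h_i = 5/2, -7.
  2·σ_0 + 6·σ_1 + 1·σ_2 = 6(Δ_1 - Δ_0) = -57
Clamped end conditions give two more equations: 2h_0·σ_0 + h_0·σ_1 = 6(Δ_0 - S'(1)) = 27 and h_1·σ_1 + 2h_1·σ_2 = 6(S'(4) - Δ_1) = 24.
Solving: σ_0 = 191/12, σ_1 = -55/3, σ_2 = 127/6.
On [3, 4], S'(x) = b_1 + 2c_1·(x - 3) + 3d_1·(x - 3)² with b_1 = Δ_1 - h_1(2σ_1 + σ_2)/6 = -53/12, c_1 = σ_1/2 = -55/6, d_1 = (σ_2 - σ_1)/(6h_1) = 79/12. So S'(3) = -53/12.

-4.4167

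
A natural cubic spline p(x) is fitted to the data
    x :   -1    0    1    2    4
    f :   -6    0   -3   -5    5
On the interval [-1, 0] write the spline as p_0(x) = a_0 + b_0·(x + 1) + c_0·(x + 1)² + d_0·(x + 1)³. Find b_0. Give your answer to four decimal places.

8.3953

Write σ_i for p''(x_i). With h_i = 1, 1, 1, 2 and divided differences Δ_i = 6, -3, -2, 5, the continuity of p' gives the tridiagonal system
  1·σ_0 + 4·σ_1 + 1·σ_2 = 6(Δ_1 - Δ_0) = -54
  1·σ_1 + 4·σ_2 + 1·σ_3 = 6(Δ_2 - Δ_1) = 6
  1·σ_2 + 6·σ_3 + 2·σ_4 = 6(Δ_3 - Δ_2) = 42
Natural end conditions: σ_0 = σ_4 = 0.
Solving: σ_0 = 0, σ_1 = -618/43, σ_2 = 150/43, σ_3 = 276/43, σ_4 = 0.
On [-1, 0], with p_0(x) = a_0 + b_0·(x + 1) + c_0·(x + 1)² + d_0·(x + 1)³: c_0 = σ_0/2 = 0, d_0 = (σ_1 - σ_0)/(6h_0) = -103/43, b_0 = Δ_0 - h_0(2σ_0 + σ_1)/6 = 361/43.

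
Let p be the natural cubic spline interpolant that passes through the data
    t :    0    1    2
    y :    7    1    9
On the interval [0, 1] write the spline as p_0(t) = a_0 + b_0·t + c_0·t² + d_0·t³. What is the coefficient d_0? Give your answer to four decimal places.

3.5000

Let M_i = p''(x_i). Step sizes h_i = 1, 1; slopes of the chords Δ_i = (y_(i+1) - y_i)/h_i = -6, 8.
  1·M_0 + 4·M_1 + 1·M_2 = 6(Δ_1 - Δ_0) = 84
Natural end conditions: M_0 = M_2 = 0.
Forward elimination and back-substitution give M_0 = 0, M_1 = 21, M_2 = 0.
On [0, 1], with p_0(t) = a_0 + b_0·t + c_0·t² + d_0·t³: c_0 = M_0/2 = 0, d_0 = (M_1 - M_0)/(6h_0) = 7/2, b_0 = Δ_0 - h_0(2M_0 + M_1)/6 = -19/2.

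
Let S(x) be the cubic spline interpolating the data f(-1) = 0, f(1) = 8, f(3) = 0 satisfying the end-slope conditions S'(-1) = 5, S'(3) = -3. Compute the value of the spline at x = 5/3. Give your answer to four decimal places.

Put σ_i = S'' at the i-th knot. Here h = (2, 2) and Δ = (4, -4), so the interior equations h_(i-1)·σ_(i-1) + 2(h_(i-1)+h_i)·σ_i + h_i·σ_(i+1) = 6(Δ_i − Δ_(i-1)) read
  2·σ_0 + 8·σ_1 + 2·σ_2 = 6(Δ_1 - Δ_0) = -48
Clamped end conditions give two more equations: 2h_0·σ_0 + h_0·σ_1 = 6(Δ_0 - S'(-1)) = -6 and h_1·σ_1 + 2h_1·σ_2 = 6(S'(3) - Δ_1) = 6.
Forward elimination and back-substitution give σ_0 = 5/2, σ_1 = -8, σ_2 = 11/2.
On [1, 3], S(x) = 8 - 1/2·(x - 1) - 4·(x - 1)² + 9/8·(x - 1)³.
With (x - 1) = 2/3: S(5/3) = 56/9.

6.2222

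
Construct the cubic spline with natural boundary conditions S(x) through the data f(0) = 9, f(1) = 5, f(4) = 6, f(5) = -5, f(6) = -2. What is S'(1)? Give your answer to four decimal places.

-1.0535

Let M_i = S''(x_i). Step sizes h_i = 1, 3, 1, 1; slopes of the chords Δ_i = (y_(i+1) - y_i)/h_i = -4, 1/3, -11, 3.
  1·M_0 + 8·M_1 + 3·M_2 = 6(Δ_1 - Δ_0) = 26
  3·M_1 + 8·M_2 + 1·M_3 = 6(Δ_2 - Δ_1) = -68
  1·M_2 + 4·M_3 + 1·M_4 = 6(Δ_3 - Δ_2) = 84
Natural end conditions: M_0 = M_4 = 0.
Solving the tridiagonal system: M_0 = 0, M_1 = 937/106, M_2 = -790/53, M_3 = 2621/106, M_4 = 0.
On [1, 4], S'(x) = b_1 + 2c_1·(x - 1) + 3d_1·(x - 1)² with b_1 = Δ_1 - h_1(2M_1 + M_2)/6 = -335/318, c_1 = M_1/2 = 937/212, d_1 = (M_2 - M_1)/(6h_1) = -839/636. So S'(1) = -335/318.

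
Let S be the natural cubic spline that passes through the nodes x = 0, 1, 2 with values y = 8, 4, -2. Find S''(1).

-3

Let M_i = S''(x_i). Step sizes h_i = 1, 1; slopes of the chords Δ_i = (y_(i+1) - y_i)/h_i = -4, -6.
  1·M_0 + 4·M_1 + 1·M_2 = 6(Δ_1 - Δ_0) = -12
Natural end conditions: M_0 = M_2 = 0.
Forward elimination and back-substitution give M_0 = 0, M_1 = -3, M_2 = 0.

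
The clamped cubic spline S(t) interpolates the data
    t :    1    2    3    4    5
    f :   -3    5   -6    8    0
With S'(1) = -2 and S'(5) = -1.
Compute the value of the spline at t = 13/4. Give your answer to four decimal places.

Write m_i for S''(x_i). With h_i = 1, 1, 1, 1 and divided differences Δ_i = 8, -11, 14, -8, the continuity of S' gives the tridiagonal system
  1·m_0 + 4·m_1 + 1·m_2 = 6(Δ_1 - Δ_0) = -114
  1·m_1 + 4·m_2 + 1·m_3 = 6(Δ_2 - Δ_1) = 150
  1·m_2 + 4·m_3 + 1·m_4 = 6(Δ_3 - Δ_2) = -132
Clamped end conditions give two more equations: 2h_0·m_0 + h_0·m_1 = 6(Δ_0 - S'(1)) = 60 and h_3·m_3 + 2h_3·m_4 = 6(S'(5) - Δ_3) = 42.
Solving: m_0 = 845/14, m_1 = -425/7, m_2 = 137/2, m_3 = -443/7, m_4 = 737/14.
On [3, 4], S(t) = -6 + 12/7·(t - 3) + 137/4·(t - 3)² - 615/28·(t - 3)³.
With (t - 3) = 1/4: S(13/4) = -6763/1792.

-3.7740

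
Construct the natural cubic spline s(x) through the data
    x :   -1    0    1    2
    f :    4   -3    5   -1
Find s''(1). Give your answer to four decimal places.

-28.4000

Put M_i = s'' at the i-th knot. Here h = (1, 1, 1) and Δ = (-7, 8, -6), so the interior equations h_(i-1)·M_(i-1) + 2(h_(i-1)+h_i)·M_i + h_i·M_(i+1) = 6(Δ_i − Δ_(i-1)) read
  1·M_0 + 4·M_1 + 1·M_2 = 6(Δ_1 - Δ_0) = 90
  1·M_1 + 4·M_2 + 1·M_3 = 6(Δ_2 - Δ_1) = -84
Natural end conditions: M_0 = M_3 = 0.
Hence M_0 = 0, M_1 = 148/5, M_2 = -142/5, M_3 = 0.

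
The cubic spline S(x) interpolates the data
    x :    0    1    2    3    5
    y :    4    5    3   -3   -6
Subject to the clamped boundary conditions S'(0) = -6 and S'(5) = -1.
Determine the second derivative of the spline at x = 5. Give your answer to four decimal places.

With M_i denoting the second derivative at x_i, h_i = 1, 1, 1, 2, and Δ_i = (y_(i+1) − y_i)/h_i = 1, -2, -6, -3/2:
  1·M_0 + 4·M_1 + 1·M_2 = 6(Δ_1 - Δ_0) = -18
  1·M_1 + 4·M_2 + 1·M_3 = 6(Δ_2 - Δ_1) = -24
  1·M_2 + 6·M_3 + 2·M_4 = 6(Δ_3 - Δ_2) = 27
Clamped end conditions give two more equations: 2h_0·M_0 + h_0·M_1 = 6(Δ_0 - S'(0)) = 42 and h_3·M_3 + 2h_3·M_4 = 6(S'(5) - Δ_3) = 3.
Forward elimination and back-substitution give M_0 = 2119/82, M_1 = -397/41, M_2 = -419/82, M_3 = 251/41, M_4 = -379/164.

-2.3110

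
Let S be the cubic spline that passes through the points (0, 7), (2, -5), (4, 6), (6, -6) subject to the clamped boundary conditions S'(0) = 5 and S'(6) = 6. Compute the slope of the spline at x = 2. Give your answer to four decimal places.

Let M_i = S''(x_i). Step sizes h_i = 2, 2, 2; slopes of the chords Δ_i = (y_(i+1) - y_i)/h_i = -6, 11/2, -6.
  2·M_0 + 8·M_1 + 2·M_2 = 6(Δ_1 - Δ_0) = 69
  2·M_1 + 8·M_2 + 2·M_3 = 6(Δ_2 - Δ_1) = -69
Clamped end conditions give two more equations: 2h_0·M_0 + h_0·M_1 = 6(Δ_0 - S'(0)) = -66 and h_2·M_2 + 2h_2·M_3 = 6(S'(6) - Δ_2) = 72.
Forward elimination and back-substitution give M_0 = -803/30, M_1 = 308/15, M_2 = -313/15, M_3 = 853/30.
On [2, 4], S'(x) = b_1 + 2c_1·(x - 2) + 3d_1·(x - 2)² with b_1 = Δ_1 - h_1(2M_1 + M_2)/6 = -37/30, c_1 = M_1/2 = 154/15, d_1 = (M_2 - M_1)/(6h_1) = -69/20. So S'(2) = -37/30.

-1.2333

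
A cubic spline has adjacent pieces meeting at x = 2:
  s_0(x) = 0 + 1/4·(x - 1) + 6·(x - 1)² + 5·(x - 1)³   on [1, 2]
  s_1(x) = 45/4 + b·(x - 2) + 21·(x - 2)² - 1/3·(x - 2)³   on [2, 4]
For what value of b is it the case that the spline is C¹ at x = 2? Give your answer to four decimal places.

s_0'(x) = 1/4 + 12·(x - 1) + 15·(x - 1)², so s_0'(2) = 109/4. On the right, s_1'(2) = b, so b = 109/4.

27.2500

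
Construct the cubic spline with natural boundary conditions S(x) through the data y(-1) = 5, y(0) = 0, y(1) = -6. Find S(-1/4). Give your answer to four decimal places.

Write M_i for S''(x_i). With h_i = 1, 1 and divided differences Δ_i = -5, -6, the continuity of S' gives the tridiagonal system
  1·M_0 + 4·M_1 + 1·M_2 = 6(Δ_1 - Δ_0) = -6
Natural end conditions: M_0 = M_2 = 0.
Solving the tridiagonal system: M_0 = 0, M_1 = -3/2, M_2 = 0.
On [-1, 0], S(x) = 5 - 19/4·(x + 1) + 0·(x + 1)² - 1/4·(x + 1)³.
With (x + 1) = 3/4: S(-1/4) = 341/256.

1.3320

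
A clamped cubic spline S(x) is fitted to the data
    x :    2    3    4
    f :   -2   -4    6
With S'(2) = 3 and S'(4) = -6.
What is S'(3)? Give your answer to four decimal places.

Write M_i for S''(x_i). With h_i = 1, 1 and divided differences Δ_i = -2, 10, the continuity of S' gives the tridiagonal system
  1·M_0 + 4·M_1 + 1·M_2 = 6(Δ_1 - Δ_0) = 72
Clamped end conditions give two more equations: 2h_0·M_0 + h_0·M_1 = 6(Δ_0 - S'(2)) = -30 and h_1·M_1 + 2h_1·M_2 = 6(S'(4) - Δ_1) = -96.
Hence M_0 = -75/2, M_1 = 45, M_2 = -141/2.
On [3, 4], S'(x) = b_1 + 2c_1·(x - 3) + 3d_1·(x - 3)² with b_1 = Δ_1 - h_1(2M_1 + M_2)/6 = 27/4, c_1 = M_1/2 = 45/2, d_1 = (M_2 - M_1)/(6h_1) = -77/4. So S'(3) = 27/4.

6.7500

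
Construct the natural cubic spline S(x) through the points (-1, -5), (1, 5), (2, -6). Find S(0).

4

With m_i denoting the second derivative at x_i, h_i = 2, 1, and Δ_i = (y_(i+1) − y_i)/h_i = 5, -11:
  2·m_0 + 6·m_1 + 1·m_2 = 6(Δ_1 - Δ_0) = -96
Natural end conditions: m_0 = m_2 = 0.
Forward elimination and back-substitution give m_0 = 0, m_1 = -16, m_2 = 0.
On [-1, 1], S(x) = -5 + 31/3·(x + 1) + 0·(x + 1)² - 4/3·(x + 1)³.
With (x + 1) = 1: S(0) = 4.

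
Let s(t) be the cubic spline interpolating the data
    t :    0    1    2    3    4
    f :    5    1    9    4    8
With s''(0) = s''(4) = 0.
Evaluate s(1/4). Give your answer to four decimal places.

2.9914

Let M_i = s''(x_i). Step sizes h_i = 1, 1, 1, 1; slopes of the chords Δ_i = (y_(i+1) - y_i)/h_i = -4, 8, -5, 4.
  1·M_0 + 4·M_1 + 1·M_2 = 6(Δ_1 - Δ_0) = 72
  1·M_1 + 4·M_2 + 1·M_3 = 6(Δ_2 - Δ_1) = -78
  1·M_2 + 4·M_3 + 1·M_4 = 6(Δ_3 - Δ_2) = 54
Natural end conditions: M_0 = M_4 = 0.
Hence M_0 = 0, M_1 = 723/28, M_2 = -219/7, M_3 = 597/28, M_4 = 0.
On [0, 1], s(t) = 5 - 465/56·t + 0·t² + 241/56·t³.
With t = 1/4: s(1/4) = 10721/3584.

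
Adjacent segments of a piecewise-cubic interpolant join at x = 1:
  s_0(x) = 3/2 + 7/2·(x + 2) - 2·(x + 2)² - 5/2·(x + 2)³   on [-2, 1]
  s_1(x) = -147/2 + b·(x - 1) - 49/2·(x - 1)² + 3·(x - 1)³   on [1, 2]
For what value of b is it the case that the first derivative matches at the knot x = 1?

s_0'(x) = 7/2 - 4·(x + 2) - 15/2·(x + 2)², so s_0'(1) = -76. On the right, s_1'(1) = b, so b = -76.

-76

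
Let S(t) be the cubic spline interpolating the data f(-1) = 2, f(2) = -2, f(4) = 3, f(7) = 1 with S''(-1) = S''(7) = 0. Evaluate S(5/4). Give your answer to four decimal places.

Write M_i for S''(x_i). With h_i = 3, 2, 3 and divided differences Δ_i = -4/3, 5/2, -2/3, the continuity of S' gives the tridiagonal system
  3·M_0 + 10·M_1 + 2·M_2 = 6(Δ_1 - Δ_0) = 23
  2·M_1 + 10·M_2 + 3·M_3 = 6(Δ_2 - Δ_1) = -19
Natural end conditions: M_0 = M_3 = 0.
Forward elimination and back-substitution give M_0 = 0, M_1 = 67/24, M_2 = -59/24, M_3 = 0.
On [-1, 2], S(t) = 2 - 131/48·(t + 1) + 0·(t + 1)² + 67/432·(t + 1)³.
With (t + 1) = 9/4: S(5/4) = -2431/1024.

-2.3740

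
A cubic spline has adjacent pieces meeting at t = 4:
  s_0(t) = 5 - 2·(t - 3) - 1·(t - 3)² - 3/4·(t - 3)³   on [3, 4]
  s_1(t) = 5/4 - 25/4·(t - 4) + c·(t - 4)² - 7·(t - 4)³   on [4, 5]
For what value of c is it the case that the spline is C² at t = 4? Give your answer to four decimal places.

-3.2500

s_0''(t) = -2 - 9/2·(t - 3), so s_0''(4) = -13/2. On the right, s_1''(4) = 2c, so c = -13/4.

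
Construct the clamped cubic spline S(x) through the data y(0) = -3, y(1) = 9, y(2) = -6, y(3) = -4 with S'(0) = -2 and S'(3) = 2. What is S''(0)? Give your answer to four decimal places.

With σ_i denoting the second derivative at x_i, h_i = 1, 1, 1, and Δ_i = (y_(i+1) − y_i)/h_i = 12, -15, 2:
  1·σ_0 + 4·σ_1 + 1·σ_2 = 6(Δ_1 - Δ_0) = -162
  1·σ_1 + 4·σ_2 + 1·σ_3 = 6(Δ_2 - Δ_1) = 102
Clamped end conditions give two more equations: 2h_0·σ_0 + h_0·σ_1 = 6(Δ_0 - S'(0)) = 84 and h_2·σ_2 + 2h_2·σ_3 = 6(S'(3) - Δ_2) = 0.
Hence σ_0 = 1174/15, σ_1 = -1088/15, σ_2 = 748/15, σ_3 = -374/15.

78.2667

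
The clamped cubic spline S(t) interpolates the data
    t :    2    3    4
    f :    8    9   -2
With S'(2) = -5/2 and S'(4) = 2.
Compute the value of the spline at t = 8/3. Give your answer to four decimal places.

Let m_i = S''(x_i). Step sizes h_i = 1, 1; slopes of the chords Δ_i = (y_(i+1) - y_i)/h_i = 1, -11.
  1·m_0 + 4·m_1 + 1·m_2 = 6(Δ_1 - Δ_0) = -72
Clamped end conditions give two more equations: 2h_0·m_0 + h_0·m_1 = 6(Δ_0 - S'(2)) = 21 and h_1·m_1 + 2h_1·m_2 = 6(S'(4) - Δ_1) = 78.
Solving: m_0 = 123/4, m_1 = -81/2, m_2 = 237/4.
On [2, 3], S(t) = 8 - 5/2·(t - 2) + 123/8·(t - 2)² - 95/8·(t - 2)³.
With (t - 2) = 2/3: S(8/3) = 521/54.

9.6481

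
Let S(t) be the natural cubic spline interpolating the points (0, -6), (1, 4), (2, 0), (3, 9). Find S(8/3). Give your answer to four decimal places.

4.6963

With M_i denoting the second derivative at x_i, h_i = 1, 1, 1, and Δ_i = (y_(i+1) − y_i)/h_i = 10, -4, 9:
  1·M_0 + 4·M_1 + 1·M_2 = 6(Δ_1 - Δ_0) = -84
  1·M_1 + 4·M_2 + 1·M_3 = 6(Δ_2 - Δ_1) = 78
Natural end conditions: M_0 = M_3 = 0.
Solving: M_0 = 0, M_1 = -138/5, M_2 = 132/5, M_3 = 0.
On [2, 3], S(t) = 0 + 1/5·(t - 2) + 66/5·(t - 2)² - 22/5·(t - 2)³.
With (t - 2) = 2/3: S(8/3) = 634/135.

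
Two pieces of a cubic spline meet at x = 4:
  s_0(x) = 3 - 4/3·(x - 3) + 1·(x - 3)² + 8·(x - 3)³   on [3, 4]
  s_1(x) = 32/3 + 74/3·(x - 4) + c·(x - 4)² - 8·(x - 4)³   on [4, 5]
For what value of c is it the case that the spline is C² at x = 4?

s_0''(x) = 2 + 48·(x - 3), so s_0''(4) = 50. On the right, s_1''(4) = 2c, so c = 25.

25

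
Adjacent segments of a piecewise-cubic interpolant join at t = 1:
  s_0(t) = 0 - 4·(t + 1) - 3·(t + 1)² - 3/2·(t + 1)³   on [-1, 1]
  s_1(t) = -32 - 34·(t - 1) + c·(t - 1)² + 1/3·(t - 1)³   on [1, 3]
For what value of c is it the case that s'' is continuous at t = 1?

-12

s_0''(t) = -6 - 9·(t + 1), so s_0''(1) = -24. On the right, s_1''(1) = 2c, so c = -12.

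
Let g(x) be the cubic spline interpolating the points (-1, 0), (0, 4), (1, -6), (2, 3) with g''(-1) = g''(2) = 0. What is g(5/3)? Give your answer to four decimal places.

-1.7778

With M_i denoting the second derivative at x_i, h_i = 1, 1, 1, and Δ_i = (y_(i+1) − y_i)/h_i = 4, -10, 9:
  1·M_0 + 4·M_1 + 1·M_2 = 6(Δ_1 - Δ_0) = -84
  1·M_1 + 4·M_2 + 1·M_3 = 6(Δ_2 - Δ_1) = 114
Natural end conditions: M_0 = M_3 = 0.
Solving: M_0 = 0, M_1 = -30, M_2 = 36, M_3 = 0.
On [1, 2], g(x) = -6 - 3·(x - 1) + 18·(x - 1)² - 6·(x - 1)³.
With (x - 1) = 2/3: g(5/3) = -16/9.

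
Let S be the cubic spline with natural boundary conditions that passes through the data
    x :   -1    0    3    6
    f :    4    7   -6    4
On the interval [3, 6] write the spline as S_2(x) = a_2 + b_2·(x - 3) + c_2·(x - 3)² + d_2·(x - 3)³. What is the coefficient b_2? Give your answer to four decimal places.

-2.4138

Write M_i for S''(x_i). With h_i = 1, 3, 3 and divided differences Δ_i = 3, -13/3, 10/3, the continuity of S' gives the tridiagonal system
  1·M_0 + 8·M_1 + 3·M_2 = 6(Δ_1 - Δ_0) = -44
  3·M_1 + 12·M_2 + 3·M_3 = 6(Δ_2 - Δ_1) = 46
Natural end conditions: M_0 = M_3 = 0.
Solving the tridiagonal system: M_0 = 0, M_1 = -222/29, M_2 = 500/87, M_3 = 0.
On [3, 6], with S_2(x) = a_2 + b_2·(x - 3) + c_2·(x - 3)² + d_2·(x - 3)³: c_2 = M_2/2 = 250/87, d_2 = (M_3 - M_2)/(6h_2) = -250/783, b_2 = Δ_2 - h_2(2M_2 + M_3)/6 = -70/29.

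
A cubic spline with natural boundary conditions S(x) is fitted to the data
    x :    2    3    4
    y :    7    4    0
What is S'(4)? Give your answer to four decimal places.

Write m_i for S''(x_i). With h_i = 1, 1 and divided differences Δ_i = -3, -4, the continuity of S' gives the tridiagonal system
  1·m_0 + 4·m_1 + 1·m_2 = 6(Δ_1 - Δ_0) = -6
Natural end conditions: m_0 = m_2 = 0.
Solving: m_0 = 0, m_1 = -3/2, m_2 = 0.
On [3, 4], S'(x) = b_1 + 2c_1·(x - 3) + 3d_1·(x - 3)² with b_1 = Δ_1 - h_1(2m_1 + m_2)/6 = -7/2, c_1 = m_1/2 = -3/4, d_1 = (m_2 - m_1)/(6h_1) = 1/4. So S'(4) = -17/4.

-4.2500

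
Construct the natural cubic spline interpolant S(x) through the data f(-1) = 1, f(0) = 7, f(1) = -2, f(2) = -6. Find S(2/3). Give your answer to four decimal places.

With σ_i denoting the second derivative at x_i, h_i = 1, 1, 1, and Δ_i = (y_(i+1) − y_i)/h_i = 6, -9, -4:
  1·σ_0 + 4·σ_1 + 1·σ_2 = 6(Δ_1 - Δ_0) = -90
  1·σ_1 + 4·σ_2 + 1·σ_3 = 6(Δ_2 - Δ_1) = 30
Natural end conditions: σ_0 = σ_3 = 0.
Hence σ_0 = 0, σ_1 = -26, σ_2 = 14, σ_3 = 0.
On [0, 1], S(x) = 7 - 8/3·x - 13·x² + 20/3·x³.
With x = 2/3: S(2/3) = 115/81.

1.4198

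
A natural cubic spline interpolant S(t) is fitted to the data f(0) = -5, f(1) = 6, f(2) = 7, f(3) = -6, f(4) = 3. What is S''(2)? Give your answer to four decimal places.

Let M_i = S''(x_i). Step sizes h_i = 1, 1, 1, 1; slopes of the chords Δ_i = (y_(i+1) - y_i)/h_i = 11, 1, -13, 9.
  1·M_0 + 4·M_1 + 1·M_2 = 6(Δ_1 - Δ_0) = -60
  1·M_1 + 4·M_2 + 1·M_3 = 6(Δ_2 - Δ_1) = -84
  1·M_2 + 4·M_3 + 1·M_4 = 6(Δ_3 - Δ_2) = 132
Natural end conditions: M_0 = M_4 = 0.
Solving: M_0 = 0, M_1 = -54/7, M_2 = -204/7, M_3 = 282/7, M_4 = 0.

-29.1429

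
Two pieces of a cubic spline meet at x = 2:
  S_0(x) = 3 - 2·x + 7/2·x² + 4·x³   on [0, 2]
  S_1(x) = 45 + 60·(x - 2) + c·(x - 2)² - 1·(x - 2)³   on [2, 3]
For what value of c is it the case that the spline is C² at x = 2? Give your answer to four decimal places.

27.5000

S_0''(x) = 7 + 24·x, so S_0''(2) = 55. On the right, S_1''(2) = 2c, so c = 55/2.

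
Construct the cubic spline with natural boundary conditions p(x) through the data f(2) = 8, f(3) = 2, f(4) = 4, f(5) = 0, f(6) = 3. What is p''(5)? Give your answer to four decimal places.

Put m_i = p'' at the i-th knot. Here h = (1, 1, 1, 1) and Δ = (-6, 2, -4, 3), so the interior equations h_(i-1)·m_(i-1) + 2(h_(i-1)+h_i)·m_i + h_i·m_(i+1) = 6(Δ_i − Δ_(i-1)) read
  1·m_0 + 4·m_1 + 1·m_2 = 6(Δ_1 - Δ_0) = 48
  1·m_1 + 4·m_2 + 1·m_3 = 6(Δ_2 - Δ_1) = -36
  1·m_2 + 4·m_3 + 1·m_4 = 6(Δ_3 - Δ_2) = 42
Natural end conditions: m_0 = m_4 = 0.
Hence m_0 = 0, m_1 = 453/28, m_2 = -117/7, m_3 = 411/28, m_4 = 0.

14.6786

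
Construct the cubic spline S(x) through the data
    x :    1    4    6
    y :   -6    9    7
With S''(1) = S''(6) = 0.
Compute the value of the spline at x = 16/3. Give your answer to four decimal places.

Let σ_i = S''(x_i). Step sizes h_i = 3, 2; slopes of the chords Δ_i = (y_(i+1) - y_i)/h_i = 5, -1.
  3·σ_0 + 10·σ_1 + 2·σ_2 = 6(Δ_1 - Δ_0) = -36
Natural end conditions: σ_0 = σ_2 = 0.
Solving: σ_0 = 0, σ_1 = -18/5, σ_2 = 0.
On [4, 6], S(x) = 9 + 7/5·(x - 4) - 9/5·(x - 4)² + 3/10·(x - 4)³.
With (x - 4) = 4/3: S(16/3) = 377/45.

8.3778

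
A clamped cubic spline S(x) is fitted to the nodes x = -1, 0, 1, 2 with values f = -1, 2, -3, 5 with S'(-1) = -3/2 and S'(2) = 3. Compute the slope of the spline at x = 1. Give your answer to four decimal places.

1.9000

Let m_i = S''(x_i). Step sizes h_i = 1, 1, 1; slopes of the chords Δ_i = (y_(i+1) - y_i)/h_i = 3, -5, 8.
  1·m_0 + 4·m_1 + 1·m_2 = 6(Δ_1 - Δ_0) = -48
  1·m_1 + 4·m_2 + 1·m_3 = 6(Δ_2 - Δ_1) = 78
Clamped end conditions give two more equations: 2h_0·m_0 + h_0·m_1 = 6(Δ_0 - S'(-1)) = 27 and h_2·m_2 + 2h_2·m_3 = 6(S'(2) - Δ_2) = -30.
Forward elimination and back-substitution give m_0 = 136/5, m_1 = -137/5, m_2 = 172/5, m_3 = -161/5.
On [1, 2], S'(x) = b_2 + 2c_2·(x - 1) + 3d_2·(x - 1)² with b_2 = Δ_2 - h_2(2m_2 + m_3)/6 = 19/10, c_2 = m_2/2 = 86/5, d_2 = (m_3 - m_2)/(6h_2) = -111/10. So S'(1) = 19/10.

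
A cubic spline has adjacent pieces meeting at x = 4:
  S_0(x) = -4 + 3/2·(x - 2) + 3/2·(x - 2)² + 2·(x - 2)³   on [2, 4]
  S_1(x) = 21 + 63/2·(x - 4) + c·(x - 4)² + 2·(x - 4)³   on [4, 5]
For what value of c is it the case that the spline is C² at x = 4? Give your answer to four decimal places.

13.5000

S_0''(x) = 3 + 12·(x - 2), so S_0''(4) = 27. On the right, S_1''(4) = 2c, so c = 27/2.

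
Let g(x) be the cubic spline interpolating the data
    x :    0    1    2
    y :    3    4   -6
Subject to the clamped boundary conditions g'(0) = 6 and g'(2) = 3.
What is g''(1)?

Write σ_i for g''(x_i). With h_i = 1, 1 and divided differences Δ_i = 1, -10, the continuity of g' gives the tridiagonal system
  1·σ_0 + 4·σ_1 + 1·σ_2 = 6(Δ_1 - Δ_0) = -66
Clamped end conditions give two more equations: 2h_0·σ_0 + h_0·σ_1 = 6(Δ_0 - g'(0)) = -30 and h_1·σ_1 + 2h_1·σ_2 = 6(g'(2) - Δ_1) = 78.
Solving: σ_0 = 0, σ_1 = -30, σ_2 = 54.

-30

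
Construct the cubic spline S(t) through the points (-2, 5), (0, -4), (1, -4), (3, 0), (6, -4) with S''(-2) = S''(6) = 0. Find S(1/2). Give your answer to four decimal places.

-4.3915

Write M_i for S''(x_i). With h_i = 2, 1, 2, 3 and divided differences Δ_i = -9/2, 0, 2, -4/3, the continuity of S' gives the tridiagonal system
  2·M_0 + 6·M_1 + 1·M_2 = 6(Δ_1 - Δ_0) = 27
  1·M_1 + 6·M_2 + 2·M_3 = 6(Δ_2 - Δ_1) = 12
  2·M_2 + 10·M_3 + 3·M_4 = 6(Δ_3 - Δ_2) = -20
Natural end conditions: M_0 = M_4 = 0.
Forward elimination and back-substitution give M_0 = 0, M_1 = 676/163, M_2 = 345/163, M_3 = -395/163, M_4 = 0.
On [0, 1], S(t) = -4 - 1697/978·t + 338/163·t² - 331/978·t³.
With t = 1/2: S(1/2) = -11453/2608.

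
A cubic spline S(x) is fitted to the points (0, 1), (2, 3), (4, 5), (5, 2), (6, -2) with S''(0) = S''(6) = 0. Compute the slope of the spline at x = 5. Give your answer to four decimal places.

Let M_i = S''(x_i). Step sizes h_i = 2, 2, 1, 1; slopes of the chords Δ_i = (y_(i+1) - y_i)/h_i = 1, 1, -3, -4.
  2·M_0 + 8·M_1 + 2·M_2 = 6(Δ_1 - Δ_0) = 0
  2·M_1 + 6·M_2 + 1·M_3 = 6(Δ_2 - Δ_1) = -24
  1·M_2 + 4·M_3 + 1·M_4 = 6(Δ_3 - Δ_2) = -6
Natural end conditions: M_0 = M_4 = 0.
Solving the tridiagonal system: M_0 = 0, M_1 = 15/14, M_2 = -30/7, M_3 = -3/7, M_4 = 0.
On [5, 6], S'(x) = b_3 + 2c_3·(x - 5) + 3d_3·(x - 5)² with b_3 = Δ_3 - h_3(2M_3 + M_4)/6 = -27/7, c_3 = M_3/2 = -3/14, d_3 = (M_4 - M_3)/(6h_3) = 1/14. So S'(5) = -27/7.

-3.8571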